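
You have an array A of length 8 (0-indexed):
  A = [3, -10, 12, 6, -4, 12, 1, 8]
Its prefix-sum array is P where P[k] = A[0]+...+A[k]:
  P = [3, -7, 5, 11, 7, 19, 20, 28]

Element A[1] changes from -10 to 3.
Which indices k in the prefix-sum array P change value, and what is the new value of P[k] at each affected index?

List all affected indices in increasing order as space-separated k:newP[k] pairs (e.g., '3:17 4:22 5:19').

Answer: 1:6 2:18 3:24 4:20 5:32 6:33 7:41

Derivation:
P[k] = A[0] + ... + A[k]
P[k] includes A[1] iff k >= 1
Affected indices: 1, 2, ..., 7; delta = 13
  P[1]: -7 + 13 = 6
  P[2]: 5 + 13 = 18
  P[3]: 11 + 13 = 24
  P[4]: 7 + 13 = 20
  P[5]: 19 + 13 = 32
  P[6]: 20 + 13 = 33
  P[7]: 28 + 13 = 41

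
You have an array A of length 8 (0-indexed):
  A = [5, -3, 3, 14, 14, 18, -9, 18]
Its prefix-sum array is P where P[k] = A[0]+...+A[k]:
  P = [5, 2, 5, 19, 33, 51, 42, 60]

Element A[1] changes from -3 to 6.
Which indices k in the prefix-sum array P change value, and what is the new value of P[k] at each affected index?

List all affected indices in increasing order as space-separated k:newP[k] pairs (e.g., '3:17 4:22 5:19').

P[k] = A[0] + ... + A[k]
P[k] includes A[1] iff k >= 1
Affected indices: 1, 2, ..., 7; delta = 9
  P[1]: 2 + 9 = 11
  P[2]: 5 + 9 = 14
  P[3]: 19 + 9 = 28
  P[4]: 33 + 9 = 42
  P[5]: 51 + 9 = 60
  P[6]: 42 + 9 = 51
  P[7]: 60 + 9 = 69

Answer: 1:11 2:14 3:28 4:42 5:60 6:51 7:69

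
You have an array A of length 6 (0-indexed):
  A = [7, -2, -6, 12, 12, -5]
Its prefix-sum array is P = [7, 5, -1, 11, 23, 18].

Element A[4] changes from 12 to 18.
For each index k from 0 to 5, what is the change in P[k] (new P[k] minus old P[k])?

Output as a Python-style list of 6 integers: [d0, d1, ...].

Answer: [0, 0, 0, 0, 6, 6]

Derivation:
Element change: A[4] 12 -> 18, delta = 6
For k < 4: P[k] unchanged, delta_P[k] = 0
For k >= 4: P[k] shifts by exactly 6
Delta array: [0, 0, 0, 0, 6, 6]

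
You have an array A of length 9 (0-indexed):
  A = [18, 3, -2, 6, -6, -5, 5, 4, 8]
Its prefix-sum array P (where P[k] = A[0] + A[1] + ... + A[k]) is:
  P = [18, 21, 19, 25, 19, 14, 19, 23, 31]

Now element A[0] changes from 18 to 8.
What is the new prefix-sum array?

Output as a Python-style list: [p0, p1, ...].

Answer: [8, 11, 9, 15, 9, 4, 9, 13, 21]

Derivation:
Change: A[0] 18 -> 8, delta = -10
P[k] for k < 0: unchanged (A[0] not included)
P[k] for k >= 0: shift by delta = -10
  P[0] = 18 + -10 = 8
  P[1] = 21 + -10 = 11
  P[2] = 19 + -10 = 9
  P[3] = 25 + -10 = 15
  P[4] = 19 + -10 = 9
  P[5] = 14 + -10 = 4
  P[6] = 19 + -10 = 9
  P[7] = 23 + -10 = 13
  P[8] = 31 + -10 = 21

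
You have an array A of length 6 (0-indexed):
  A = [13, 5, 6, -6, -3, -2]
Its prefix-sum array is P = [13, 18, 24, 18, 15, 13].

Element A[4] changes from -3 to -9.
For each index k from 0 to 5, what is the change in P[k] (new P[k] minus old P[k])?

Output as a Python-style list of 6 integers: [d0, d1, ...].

Answer: [0, 0, 0, 0, -6, -6]

Derivation:
Element change: A[4] -3 -> -9, delta = -6
For k < 4: P[k] unchanged, delta_P[k] = 0
For k >= 4: P[k] shifts by exactly -6
Delta array: [0, 0, 0, 0, -6, -6]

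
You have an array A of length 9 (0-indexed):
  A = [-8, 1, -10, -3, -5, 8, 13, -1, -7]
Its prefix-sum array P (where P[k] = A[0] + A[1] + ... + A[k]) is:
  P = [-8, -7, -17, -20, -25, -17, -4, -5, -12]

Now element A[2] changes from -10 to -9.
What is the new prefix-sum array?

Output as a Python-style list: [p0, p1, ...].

Change: A[2] -10 -> -9, delta = 1
P[k] for k < 2: unchanged (A[2] not included)
P[k] for k >= 2: shift by delta = 1
  P[0] = -8 + 0 = -8
  P[1] = -7 + 0 = -7
  P[2] = -17 + 1 = -16
  P[3] = -20 + 1 = -19
  P[4] = -25 + 1 = -24
  P[5] = -17 + 1 = -16
  P[6] = -4 + 1 = -3
  P[7] = -5 + 1 = -4
  P[8] = -12 + 1 = -11

Answer: [-8, -7, -16, -19, -24, -16, -3, -4, -11]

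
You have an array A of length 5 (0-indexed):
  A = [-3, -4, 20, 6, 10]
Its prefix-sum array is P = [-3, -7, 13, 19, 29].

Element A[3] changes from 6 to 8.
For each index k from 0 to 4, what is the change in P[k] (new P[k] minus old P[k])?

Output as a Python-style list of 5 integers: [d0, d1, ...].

Answer: [0, 0, 0, 2, 2]

Derivation:
Element change: A[3] 6 -> 8, delta = 2
For k < 3: P[k] unchanged, delta_P[k] = 0
For k >= 3: P[k] shifts by exactly 2
Delta array: [0, 0, 0, 2, 2]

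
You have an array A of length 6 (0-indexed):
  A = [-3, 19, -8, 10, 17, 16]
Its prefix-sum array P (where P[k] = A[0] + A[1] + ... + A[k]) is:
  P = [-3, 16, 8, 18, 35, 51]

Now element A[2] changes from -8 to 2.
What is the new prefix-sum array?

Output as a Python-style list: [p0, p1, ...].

Change: A[2] -8 -> 2, delta = 10
P[k] for k < 2: unchanged (A[2] not included)
P[k] for k >= 2: shift by delta = 10
  P[0] = -3 + 0 = -3
  P[1] = 16 + 0 = 16
  P[2] = 8 + 10 = 18
  P[3] = 18 + 10 = 28
  P[4] = 35 + 10 = 45
  P[5] = 51 + 10 = 61

Answer: [-3, 16, 18, 28, 45, 61]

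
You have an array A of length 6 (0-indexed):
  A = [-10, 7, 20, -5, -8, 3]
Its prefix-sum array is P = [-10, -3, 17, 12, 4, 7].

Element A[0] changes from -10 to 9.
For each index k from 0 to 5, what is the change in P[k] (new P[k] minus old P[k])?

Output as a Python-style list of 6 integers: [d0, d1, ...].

Element change: A[0] -10 -> 9, delta = 19
For k < 0: P[k] unchanged, delta_P[k] = 0
For k >= 0: P[k] shifts by exactly 19
Delta array: [19, 19, 19, 19, 19, 19]

Answer: [19, 19, 19, 19, 19, 19]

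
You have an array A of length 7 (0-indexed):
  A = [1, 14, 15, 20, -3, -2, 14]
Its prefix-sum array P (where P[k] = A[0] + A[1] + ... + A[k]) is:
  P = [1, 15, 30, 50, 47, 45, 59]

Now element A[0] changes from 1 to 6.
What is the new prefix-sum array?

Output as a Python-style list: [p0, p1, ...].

Answer: [6, 20, 35, 55, 52, 50, 64]

Derivation:
Change: A[0] 1 -> 6, delta = 5
P[k] for k < 0: unchanged (A[0] not included)
P[k] for k >= 0: shift by delta = 5
  P[0] = 1 + 5 = 6
  P[1] = 15 + 5 = 20
  P[2] = 30 + 5 = 35
  P[3] = 50 + 5 = 55
  P[4] = 47 + 5 = 52
  P[5] = 45 + 5 = 50
  P[6] = 59 + 5 = 64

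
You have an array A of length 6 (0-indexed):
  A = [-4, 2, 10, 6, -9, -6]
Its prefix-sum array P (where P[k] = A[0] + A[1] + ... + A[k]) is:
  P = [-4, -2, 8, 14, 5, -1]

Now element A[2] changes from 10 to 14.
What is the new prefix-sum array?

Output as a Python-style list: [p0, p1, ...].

Answer: [-4, -2, 12, 18, 9, 3]

Derivation:
Change: A[2] 10 -> 14, delta = 4
P[k] for k < 2: unchanged (A[2] not included)
P[k] for k >= 2: shift by delta = 4
  P[0] = -4 + 0 = -4
  P[1] = -2 + 0 = -2
  P[2] = 8 + 4 = 12
  P[3] = 14 + 4 = 18
  P[4] = 5 + 4 = 9
  P[5] = -1 + 4 = 3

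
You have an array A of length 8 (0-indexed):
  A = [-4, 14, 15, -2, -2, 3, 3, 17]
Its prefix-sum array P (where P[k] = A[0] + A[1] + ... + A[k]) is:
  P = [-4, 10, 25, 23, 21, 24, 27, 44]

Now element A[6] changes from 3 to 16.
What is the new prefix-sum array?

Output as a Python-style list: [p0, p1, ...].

Change: A[6] 3 -> 16, delta = 13
P[k] for k < 6: unchanged (A[6] not included)
P[k] for k >= 6: shift by delta = 13
  P[0] = -4 + 0 = -4
  P[1] = 10 + 0 = 10
  P[2] = 25 + 0 = 25
  P[3] = 23 + 0 = 23
  P[4] = 21 + 0 = 21
  P[5] = 24 + 0 = 24
  P[6] = 27 + 13 = 40
  P[7] = 44 + 13 = 57

Answer: [-4, 10, 25, 23, 21, 24, 40, 57]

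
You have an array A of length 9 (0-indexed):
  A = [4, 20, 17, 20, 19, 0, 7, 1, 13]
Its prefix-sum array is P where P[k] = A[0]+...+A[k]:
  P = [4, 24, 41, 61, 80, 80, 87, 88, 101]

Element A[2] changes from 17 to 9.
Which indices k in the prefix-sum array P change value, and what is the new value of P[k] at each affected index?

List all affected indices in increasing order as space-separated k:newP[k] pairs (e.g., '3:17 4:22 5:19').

P[k] = A[0] + ... + A[k]
P[k] includes A[2] iff k >= 2
Affected indices: 2, 3, ..., 8; delta = -8
  P[2]: 41 + -8 = 33
  P[3]: 61 + -8 = 53
  P[4]: 80 + -8 = 72
  P[5]: 80 + -8 = 72
  P[6]: 87 + -8 = 79
  P[7]: 88 + -8 = 80
  P[8]: 101 + -8 = 93

Answer: 2:33 3:53 4:72 5:72 6:79 7:80 8:93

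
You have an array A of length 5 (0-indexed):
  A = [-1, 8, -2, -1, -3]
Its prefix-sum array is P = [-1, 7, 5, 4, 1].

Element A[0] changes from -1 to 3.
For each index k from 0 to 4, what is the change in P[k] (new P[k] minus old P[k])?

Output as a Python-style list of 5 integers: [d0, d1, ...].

Answer: [4, 4, 4, 4, 4]

Derivation:
Element change: A[0] -1 -> 3, delta = 4
For k < 0: P[k] unchanged, delta_P[k] = 0
For k >= 0: P[k] shifts by exactly 4
Delta array: [4, 4, 4, 4, 4]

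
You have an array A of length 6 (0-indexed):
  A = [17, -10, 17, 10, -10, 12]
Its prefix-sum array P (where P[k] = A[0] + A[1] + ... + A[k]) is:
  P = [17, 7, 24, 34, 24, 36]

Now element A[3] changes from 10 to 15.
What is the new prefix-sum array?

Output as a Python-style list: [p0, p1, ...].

Answer: [17, 7, 24, 39, 29, 41]

Derivation:
Change: A[3] 10 -> 15, delta = 5
P[k] for k < 3: unchanged (A[3] not included)
P[k] for k >= 3: shift by delta = 5
  P[0] = 17 + 0 = 17
  P[1] = 7 + 0 = 7
  P[2] = 24 + 0 = 24
  P[3] = 34 + 5 = 39
  P[4] = 24 + 5 = 29
  P[5] = 36 + 5 = 41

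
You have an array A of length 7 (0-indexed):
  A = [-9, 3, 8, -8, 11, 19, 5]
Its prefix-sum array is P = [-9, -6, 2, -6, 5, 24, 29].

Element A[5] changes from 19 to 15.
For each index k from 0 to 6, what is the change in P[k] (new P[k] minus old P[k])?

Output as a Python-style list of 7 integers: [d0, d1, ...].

Answer: [0, 0, 0, 0, 0, -4, -4]

Derivation:
Element change: A[5] 19 -> 15, delta = -4
For k < 5: P[k] unchanged, delta_P[k] = 0
For k >= 5: P[k] shifts by exactly -4
Delta array: [0, 0, 0, 0, 0, -4, -4]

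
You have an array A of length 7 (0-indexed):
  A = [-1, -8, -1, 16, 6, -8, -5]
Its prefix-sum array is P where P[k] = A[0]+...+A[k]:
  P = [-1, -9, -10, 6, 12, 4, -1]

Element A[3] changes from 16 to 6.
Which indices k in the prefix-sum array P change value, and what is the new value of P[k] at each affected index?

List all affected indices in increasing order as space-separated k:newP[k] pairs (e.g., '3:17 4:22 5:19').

Answer: 3:-4 4:2 5:-6 6:-11

Derivation:
P[k] = A[0] + ... + A[k]
P[k] includes A[3] iff k >= 3
Affected indices: 3, 4, ..., 6; delta = -10
  P[3]: 6 + -10 = -4
  P[4]: 12 + -10 = 2
  P[5]: 4 + -10 = -6
  P[6]: -1 + -10 = -11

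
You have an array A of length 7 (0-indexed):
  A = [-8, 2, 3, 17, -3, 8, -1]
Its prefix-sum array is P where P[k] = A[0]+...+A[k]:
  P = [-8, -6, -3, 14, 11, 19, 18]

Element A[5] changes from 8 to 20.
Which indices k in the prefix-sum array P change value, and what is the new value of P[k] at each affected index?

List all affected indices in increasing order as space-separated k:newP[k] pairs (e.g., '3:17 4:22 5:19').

P[k] = A[0] + ... + A[k]
P[k] includes A[5] iff k >= 5
Affected indices: 5, 6, ..., 6; delta = 12
  P[5]: 19 + 12 = 31
  P[6]: 18 + 12 = 30

Answer: 5:31 6:30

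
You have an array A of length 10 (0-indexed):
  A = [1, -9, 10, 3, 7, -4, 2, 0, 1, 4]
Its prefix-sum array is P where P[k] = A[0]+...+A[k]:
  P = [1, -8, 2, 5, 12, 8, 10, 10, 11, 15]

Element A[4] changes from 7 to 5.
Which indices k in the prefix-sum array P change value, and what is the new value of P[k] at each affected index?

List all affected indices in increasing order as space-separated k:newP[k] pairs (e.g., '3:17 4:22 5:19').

P[k] = A[0] + ... + A[k]
P[k] includes A[4] iff k >= 4
Affected indices: 4, 5, ..., 9; delta = -2
  P[4]: 12 + -2 = 10
  P[5]: 8 + -2 = 6
  P[6]: 10 + -2 = 8
  P[7]: 10 + -2 = 8
  P[8]: 11 + -2 = 9
  P[9]: 15 + -2 = 13

Answer: 4:10 5:6 6:8 7:8 8:9 9:13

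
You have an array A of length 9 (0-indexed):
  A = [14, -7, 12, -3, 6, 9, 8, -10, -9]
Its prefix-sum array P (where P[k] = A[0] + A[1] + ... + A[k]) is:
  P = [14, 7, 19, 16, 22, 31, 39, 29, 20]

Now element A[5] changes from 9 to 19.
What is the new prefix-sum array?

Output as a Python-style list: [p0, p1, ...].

Change: A[5] 9 -> 19, delta = 10
P[k] for k < 5: unchanged (A[5] not included)
P[k] for k >= 5: shift by delta = 10
  P[0] = 14 + 0 = 14
  P[1] = 7 + 0 = 7
  P[2] = 19 + 0 = 19
  P[3] = 16 + 0 = 16
  P[4] = 22 + 0 = 22
  P[5] = 31 + 10 = 41
  P[6] = 39 + 10 = 49
  P[7] = 29 + 10 = 39
  P[8] = 20 + 10 = 30

Answer: [14, 7, 19, 16, 22, 41, 49, 39, 30]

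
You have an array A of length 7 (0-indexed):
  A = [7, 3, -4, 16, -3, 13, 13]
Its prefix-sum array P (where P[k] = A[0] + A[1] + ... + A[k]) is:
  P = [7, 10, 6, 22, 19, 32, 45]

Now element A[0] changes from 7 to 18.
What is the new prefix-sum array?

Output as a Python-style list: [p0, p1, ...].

Change: A[0] 7 -> 18, delta = 11
P[k] for k < 0: unchanged (A[0] not included)
P[k] for k >= 0: shift by delta = 11
  P[0] = 7 + 11 = 18
  P[1] = 10 + 11 = 21
  P[2] = 6 + 11 = 17
  P[3] = 22 + 11 = 33
  P[4] = 19 + 11 = 30
  P[5] = 32 + 11 = 43
  P[6] = 45 + 11 = 56

Answer: [18, 21, 17, 33, 30, 43, 56]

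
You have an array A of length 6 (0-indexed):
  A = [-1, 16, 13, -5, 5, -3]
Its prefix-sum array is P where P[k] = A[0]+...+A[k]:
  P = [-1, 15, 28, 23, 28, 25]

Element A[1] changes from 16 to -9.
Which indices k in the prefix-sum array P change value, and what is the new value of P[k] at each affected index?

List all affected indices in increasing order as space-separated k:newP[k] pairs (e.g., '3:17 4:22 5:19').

P[k] = A[0] + ... + A[k]
P[k] includes A[1] iff k >= 1
Affected indices: 1, 2, ..., 5; delta = -25
  P[1]: 15 + -25 = -10
  P[2]: 28 + -25 = 3
  P[3]: 23 + -25 = -2
  P[4]: 28 + -25 = 3
  P[5]: 25 + -25 = 0

Answer: 1:-10 2:3 3:-2 4:3 5:0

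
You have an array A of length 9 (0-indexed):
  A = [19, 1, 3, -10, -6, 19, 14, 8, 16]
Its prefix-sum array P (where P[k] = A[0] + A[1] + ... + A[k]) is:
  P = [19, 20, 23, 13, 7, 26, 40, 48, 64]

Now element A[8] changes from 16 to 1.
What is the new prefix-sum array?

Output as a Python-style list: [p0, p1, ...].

Answer: [19, 20, 23, 13, 7, 26, 40, 48, 49]

Derivation:
Change: A[8] 16 -> 1, delta = -15
P[k] for k < 8: unchanged (A[8] not included)
P[k] for k >= 8: shift by delta = -15
  P[0] = 19 + 0 = 19
  P[1] = 20 + 0 = 20
  P[2] = 23 + 0 = 23
  P[3] = 13 + 0 = 13
  P[4] = 7 + 0 = 7
  P[5] = 26 + 0 = 26
  P[6] = 40 + 0 = 40
  P[7] = 48 + 0 = 48
  P[8] = 64 + -15 = 49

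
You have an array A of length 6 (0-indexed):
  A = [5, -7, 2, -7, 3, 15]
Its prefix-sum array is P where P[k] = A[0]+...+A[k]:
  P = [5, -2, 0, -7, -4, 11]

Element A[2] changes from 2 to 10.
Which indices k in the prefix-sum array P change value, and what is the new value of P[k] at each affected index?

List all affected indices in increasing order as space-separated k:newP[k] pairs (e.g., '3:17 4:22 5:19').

P[k] = A[0] + ... + A[k]
P[k] includes A[2] iff k >= 2
Affected indices: 2, 3, ..., 5; delta = 8
  P[2]: 0 + 8 = 8
  P[3]: -7 + 8 = 1
  P[4]: -4 + 8 = 4
  P[5]: 11 + 8 = 19

Answer: 2:8 3:1 4:4 5:19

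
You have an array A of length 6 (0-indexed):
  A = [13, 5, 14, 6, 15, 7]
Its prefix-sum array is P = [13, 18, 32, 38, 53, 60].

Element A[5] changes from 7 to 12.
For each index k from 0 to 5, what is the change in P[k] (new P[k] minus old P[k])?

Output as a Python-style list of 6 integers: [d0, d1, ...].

Answer: [0, 0, 0, 0, 0, 5]

Derivation:
Element change: A[5] 7 -> 12, delta = 5
For k < 5: P[k] unchanged, delta_P[k] = 0
For k >= 5: P[k] shifts by exactly 5
Delta array: [0, 0, 0, 0, 0, 5]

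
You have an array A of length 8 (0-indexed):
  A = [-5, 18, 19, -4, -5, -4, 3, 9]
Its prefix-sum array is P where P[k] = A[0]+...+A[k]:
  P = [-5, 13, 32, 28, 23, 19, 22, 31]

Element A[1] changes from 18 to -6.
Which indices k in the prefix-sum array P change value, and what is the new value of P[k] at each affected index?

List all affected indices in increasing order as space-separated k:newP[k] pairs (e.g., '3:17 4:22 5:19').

P[k] = A[0] + ... + A[k]
P[k] includes A[1] iff k >= 1
Affected indices: 1, 2, ..., 7; delta = -24
  P[1]: 13 + -24 = -11
  P[2]: 32 + -24 = 8
  P[3]: 28 + -24 = 4
  P[4]: 23 + -24 = -1
  P[5]: 19 + -24 = -5
  P[6]: 22 + -24 = -2
  P[7]: 31 + -24 = 7

Answer: 1:-11 2:8 3:4 4:-1 5:-5 6:-2 7:7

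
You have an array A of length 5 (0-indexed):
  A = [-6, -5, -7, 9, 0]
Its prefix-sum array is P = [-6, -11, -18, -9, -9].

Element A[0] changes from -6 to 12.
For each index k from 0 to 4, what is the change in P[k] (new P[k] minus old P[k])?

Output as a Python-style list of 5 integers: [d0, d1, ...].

Element change: A[0] -6 -> 12, delta = 18
For k < 0: P[k] unchanged, delta_P[k] = 0
For k >= 0: P[k] shifts by exactly 18
Delta array: [18, 18, 18, 18, 18]

Answer: [18, 18, 18, 18, 18]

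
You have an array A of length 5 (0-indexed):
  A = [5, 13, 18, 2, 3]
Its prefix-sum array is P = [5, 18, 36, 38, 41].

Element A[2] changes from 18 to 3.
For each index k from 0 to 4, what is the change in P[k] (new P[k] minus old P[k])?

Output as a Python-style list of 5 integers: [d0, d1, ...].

Element change: A[2] 18 -> 3, delta = -15
For k < 2: P[k] unchanged, delta_P[k] = 0
For k >= 2: P[k] shifts by exactly -15
Delta array: [0, 0, -15, -15, -15]

Answer: [0, 0, -15, -15, -15]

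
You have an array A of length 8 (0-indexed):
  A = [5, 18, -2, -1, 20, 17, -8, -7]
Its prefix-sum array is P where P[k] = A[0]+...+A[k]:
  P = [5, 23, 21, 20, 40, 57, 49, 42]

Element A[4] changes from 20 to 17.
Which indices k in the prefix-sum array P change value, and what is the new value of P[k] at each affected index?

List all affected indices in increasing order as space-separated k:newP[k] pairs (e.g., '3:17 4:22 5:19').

P[k] = A[0] + ... + A[k]
P[k] includes A[4] iff k >= 4
Affected indices: 4, 5, ..., 7; delta = -3
  P[4]: 40 + -3 = 37
  P[5]: 57 + -3 = 54
  P[6]: 49 + -3 = 46
  P[7]: 42 + -3 = 39

Answer: 4:37 5:54 6:46 7:39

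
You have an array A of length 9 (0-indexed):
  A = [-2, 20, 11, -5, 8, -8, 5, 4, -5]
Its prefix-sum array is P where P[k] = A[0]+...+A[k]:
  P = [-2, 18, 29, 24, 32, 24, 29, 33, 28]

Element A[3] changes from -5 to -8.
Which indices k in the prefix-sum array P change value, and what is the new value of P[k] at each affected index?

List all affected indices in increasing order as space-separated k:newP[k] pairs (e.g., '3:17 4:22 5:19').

P[k] = A[0] + ... + A[k]
P[k] includes A[3] iff k >= 3
Affected indices: 3, 4, ..., 8; delta = -3
  P[3]: 24 + -3 = 21
  P[4]: 32 + -3 = 29
  P[5]: 24 + -3 = 21
  P[6]: 29 + -3 = 26
  P[7]: 33 + -3 = 30
  P[8]: 28 + -3 = 25

Answer: 3:21 4:29 5:21 6:26 7:30 8:25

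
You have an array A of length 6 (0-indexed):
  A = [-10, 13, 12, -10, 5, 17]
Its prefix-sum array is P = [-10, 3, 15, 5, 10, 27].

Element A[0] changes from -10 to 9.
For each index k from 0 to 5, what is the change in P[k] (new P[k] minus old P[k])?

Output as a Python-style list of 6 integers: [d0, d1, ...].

Answer: [19, 19, 19, 19, 19, 19]

Derivation:
Element change: A[0] -10 -> 9, delta = 19
For k < 0: P[k] unchanged, delta_P[k] = 0
For k >= 0: P[k] shifts by exactly 19
Delta array: [19, 19, 19, 19, 19, 19]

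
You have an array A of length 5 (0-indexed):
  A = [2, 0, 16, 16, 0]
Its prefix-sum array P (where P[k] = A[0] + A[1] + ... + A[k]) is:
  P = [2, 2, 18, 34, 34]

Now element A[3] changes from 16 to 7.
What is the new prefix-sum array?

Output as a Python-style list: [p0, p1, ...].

Answer: [2, 2, 18, 25, 25]

Derivation:
Change: A[3] 16 -> 7, delta = -9
P[k] for k < 3: unchanged (A[3] not included)
P[k] for k >= 3: shift by delta = -9
  P[0] = 2 + 0 = 2
  P[1] = 2 + 0 = 2
  P[2] = 18 + 0 = 18
  P[3] = 34 + -9 = 25
  P[4] = 34 + -9 = 25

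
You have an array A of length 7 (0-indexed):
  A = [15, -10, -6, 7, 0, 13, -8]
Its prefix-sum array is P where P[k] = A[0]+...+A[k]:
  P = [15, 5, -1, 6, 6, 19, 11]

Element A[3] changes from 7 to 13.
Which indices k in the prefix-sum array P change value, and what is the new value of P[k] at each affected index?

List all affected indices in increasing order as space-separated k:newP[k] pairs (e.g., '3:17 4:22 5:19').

P[k] = A[0] + ... + A[k]
P[k] includes A[3] iff k >= 3
Affected indices: 3, 4, ..., 6; delta = 6
  P[3]: 6 + 6 = 12
  P[4]: 6 + 6 = 12
  P[5]: 19 + 6 = 25
  P[6]: 11 + 6 = 17

Answer: 3:12 4:12 5:25 6:17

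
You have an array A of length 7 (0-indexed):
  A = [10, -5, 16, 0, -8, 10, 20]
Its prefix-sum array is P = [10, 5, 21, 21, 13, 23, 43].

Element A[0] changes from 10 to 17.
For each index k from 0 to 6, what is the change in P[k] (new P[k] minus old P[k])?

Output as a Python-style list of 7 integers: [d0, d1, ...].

Element change: A[0] 10 -> 17, delta = 7
For k < 0: P[k] unchanged, delta_P[k] = 0
For k >= 0: P[k] shifts by exactly 7
Delta array: [7, 7, 7, 7, 7, 7, 7]

Answer: [7, 7, 7, 7, 7, 7, 7]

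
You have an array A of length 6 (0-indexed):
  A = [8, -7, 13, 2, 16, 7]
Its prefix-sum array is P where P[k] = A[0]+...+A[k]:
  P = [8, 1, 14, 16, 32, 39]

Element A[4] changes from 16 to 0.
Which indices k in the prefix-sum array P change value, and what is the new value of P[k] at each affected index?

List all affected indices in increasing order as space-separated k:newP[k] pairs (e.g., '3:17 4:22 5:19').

P[k] = A[0] + ... + A[k]
P[k] includes A[4] iff k >= 4
Affected indices: 4, 5, ..., 5; delta = -16
  P[4]: 32 + -16 = 16
  P[5]: 39 + -16 = 23

Answer: 4:16 5:23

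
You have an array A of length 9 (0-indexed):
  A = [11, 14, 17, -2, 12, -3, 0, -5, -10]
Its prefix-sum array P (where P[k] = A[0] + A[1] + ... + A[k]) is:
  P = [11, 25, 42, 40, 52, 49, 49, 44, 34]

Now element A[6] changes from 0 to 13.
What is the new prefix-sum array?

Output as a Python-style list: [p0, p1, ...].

Answer: [11, 25, 42, 40, 52, 49, 62, 57, 47]

Derivation:
Change: A[6] 0 -> 13, delta = 13
P[k] for k < 6: unchanged (A[6] not included)
P[k] for k >= 6: shift by delta = 13
  P[0] = 11 + 0 = 11
  P[1] = 25 + 0 = 25
  P[2] = 42 + 0 = 42
  P[3] = 40 + 0 = 40
  P[4] = 52 + 0 = 52
  P[5] = 49 + 0 = 49
  P[6] = 49 + 13 = 62
  P[7] = 44 + 13 = 57
  P[8] = 34 + 13 = 47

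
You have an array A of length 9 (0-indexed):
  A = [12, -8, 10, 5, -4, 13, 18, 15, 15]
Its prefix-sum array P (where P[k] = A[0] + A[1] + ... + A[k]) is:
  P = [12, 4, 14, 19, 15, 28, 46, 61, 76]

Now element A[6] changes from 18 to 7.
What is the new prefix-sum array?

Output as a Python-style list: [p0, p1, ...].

Answer: [12, 4, 14, 19, 15, 28, 35, 50, 65]

Derivation:
Change: A[6] 18 -> 7, delta = -11
P[k] for k < 6: unchanged (A[6] not included)
P[k] for k >= 6: shift by delta = -11
  P[0] = 12 + 0 = 12
  P[1] = 4 + 0 = 4
  P[2] = 14 + 0 = 14
  P[3] = 19 + 0 = 19
  P[4] = 15 + 0 = 15
  P[5] = 28 + 0 = 28
  P[6] = 46 + -11 = 35
  P[7] = 61 + -11 = 50
  P[8] = 76 + -11 = 65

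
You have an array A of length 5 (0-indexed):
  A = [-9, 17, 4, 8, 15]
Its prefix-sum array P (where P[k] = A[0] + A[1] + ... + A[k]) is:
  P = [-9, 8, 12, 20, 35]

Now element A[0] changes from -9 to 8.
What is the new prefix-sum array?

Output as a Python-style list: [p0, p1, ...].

Answer: [8, 25, 29, 37, 52]

Derivation:
Change: A[0] -9 -> 8, delta = 17
P[k] for k < 0: unchanged (A[0] not included)
P[k] for k >= 0: shift by delta = 17
  P[0] = -9 + 17 = 8
  P[1] = 8 + 17 = 25
  P[2] = 12 + 17 = 29
  P[3] = 20 + 17 = 37
  P[4] = 35 + 17 = 52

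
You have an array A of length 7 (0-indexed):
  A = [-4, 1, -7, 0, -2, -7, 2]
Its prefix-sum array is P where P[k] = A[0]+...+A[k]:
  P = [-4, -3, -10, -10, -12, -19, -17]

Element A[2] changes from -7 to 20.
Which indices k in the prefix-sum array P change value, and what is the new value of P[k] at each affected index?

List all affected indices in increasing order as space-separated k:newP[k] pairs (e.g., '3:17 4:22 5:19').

P[k] = A[0] + ... + A[k]
P[k] includes A[2] iff k >= 2
Affected indices: 2, 3, ..., 6; delta = 27
  P[2]: -10 + 27 = 17
  P[3]: -10 + 27 = 17
  P[4]: -12 + 27 = 15
  P[5]: -19 + 27 = 8
  P[6]: -17 + 27 = 10

Answer: 2:17 3:17 4:15 5:8 6:10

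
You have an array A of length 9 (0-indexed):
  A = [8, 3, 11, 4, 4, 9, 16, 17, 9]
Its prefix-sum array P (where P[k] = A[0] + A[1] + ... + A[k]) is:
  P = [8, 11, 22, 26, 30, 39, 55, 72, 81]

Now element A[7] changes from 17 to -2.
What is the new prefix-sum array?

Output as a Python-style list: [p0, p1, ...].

Answer: [8, 11, 22, 26, 30, 39, 55, 53, 62]

Derivation:
Change: A[7] 17 -> -2, delta = -19
P[k] for k < 7: unchanged (A[7] not included)
P[k] for k >= 7: shift by delta = -19
  P[0] = 8 + 0 = 8
  P[1] = 11 + 0 = 11
  P[2] = 22 + 0 = 22
  P[3] = 26 + 0 = 26
  P[4] = 30 + 0 = 30
  P[5] = 39 + 0 = 39
  P[6] = 55 + 0 = 55
  P[7] = 72 + -19 = 53
  P[8] = 81 + -19 = 62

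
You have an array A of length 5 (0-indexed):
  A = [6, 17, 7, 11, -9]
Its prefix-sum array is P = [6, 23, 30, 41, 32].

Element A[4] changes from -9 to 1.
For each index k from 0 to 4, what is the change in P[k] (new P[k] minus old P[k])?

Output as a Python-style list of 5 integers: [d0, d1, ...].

Element change: A[4] -9 -> 1, delta = 10
For k < 4: P[k] unchanged, delta_P[k] = 0
For k >= 4: P[k] shifts by exactly 10
Delta array: [0, 0, 0, 0, 10]

Answer: [0, 0, 0, 0, 10]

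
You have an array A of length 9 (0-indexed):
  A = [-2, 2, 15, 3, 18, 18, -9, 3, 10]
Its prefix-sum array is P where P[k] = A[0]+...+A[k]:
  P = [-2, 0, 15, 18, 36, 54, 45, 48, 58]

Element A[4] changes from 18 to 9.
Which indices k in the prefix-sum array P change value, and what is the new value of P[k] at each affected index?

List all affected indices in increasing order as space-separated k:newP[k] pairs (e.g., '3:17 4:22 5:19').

Answer: 4:27 5:45 6:36 7:39 8:49

Derivation:
P[k] = A[0] + ... + A[k]
P[k] includes A[4] iff k >= 4
Affected indices: 4, 5, ..., 8; delta = -9
  P[4]: 36 + -9 = 27
  P[5]: 54 + -9 = 45
  P[6]: 45 + -9 = 36
  P[7]: 48 + -9 = 39
  P[8]: 58 + -9 = 49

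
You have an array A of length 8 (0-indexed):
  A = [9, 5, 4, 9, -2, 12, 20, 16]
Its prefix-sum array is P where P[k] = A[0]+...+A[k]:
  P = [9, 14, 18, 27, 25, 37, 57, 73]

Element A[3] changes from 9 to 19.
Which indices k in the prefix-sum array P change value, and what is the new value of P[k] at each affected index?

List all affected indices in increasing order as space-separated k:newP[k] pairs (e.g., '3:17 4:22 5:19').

P[k] = A[0] + ... + A[k]
P[k] includes A[3] iff k >= 3
Affected indices: 3, 4, ..., 7; delta = 10
  P[3]: 27 + 10 = 37
  P[4]: 25 + 10 = 35
  P[5]: 37 + 10 = 47
  P[6]: 57 + 10 = 67
  P[7]: 73 + 10 = 83

Answer: 3:37 4:35 5:47 6:67 7:83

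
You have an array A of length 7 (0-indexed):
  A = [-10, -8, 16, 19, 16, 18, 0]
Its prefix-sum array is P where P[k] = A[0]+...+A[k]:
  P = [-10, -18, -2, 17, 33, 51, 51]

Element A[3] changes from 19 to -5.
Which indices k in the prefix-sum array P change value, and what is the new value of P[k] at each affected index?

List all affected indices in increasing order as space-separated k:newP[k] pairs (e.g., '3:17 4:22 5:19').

P[k] = A[0] + ... + A[k]
P[k] includes A[3] iff k >= 3
Affected indices: 3, 4, ..., 6; delta = -24
  P[3]: 17 + -24 = -7
  P[4]: 33 + -24 = 9
  P[5]: 51 + -24 = 27
  P[6]: 51 + -24 = 27

Answer: 3:-7 4:9 5:27 6:27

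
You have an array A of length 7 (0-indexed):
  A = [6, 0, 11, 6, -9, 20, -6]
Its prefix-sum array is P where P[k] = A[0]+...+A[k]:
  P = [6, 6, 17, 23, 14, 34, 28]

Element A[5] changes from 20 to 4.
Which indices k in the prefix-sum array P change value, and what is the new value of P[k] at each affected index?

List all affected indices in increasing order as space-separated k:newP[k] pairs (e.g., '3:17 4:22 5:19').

Answer: 5:18 6:12

Derivation:
P[k] = A[0] + ... + A[k]
P[k] includes A[5] iff k >= 5
Affected indices: 5, 6, ..., 6; delta = -16
  P[5]: 34 + -16 = 18
  P[6]: 28 + -16 = 12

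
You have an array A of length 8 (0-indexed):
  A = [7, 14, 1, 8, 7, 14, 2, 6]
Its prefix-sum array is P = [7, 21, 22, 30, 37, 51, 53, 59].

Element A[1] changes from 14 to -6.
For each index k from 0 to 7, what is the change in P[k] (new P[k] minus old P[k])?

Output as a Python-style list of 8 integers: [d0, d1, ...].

Answer: [0, -20, -20, -20, -20, -20, -20, -20]

Derivation:
Element change: A[1] 14 -> -6, delta = -20
For k < 1: P[k] unchanged, delta_P[k] = 0
For k >= 1: P[k] shifts by exactly -20
Delta array: [0, -20, -20, -20, -20, -20, -20, -20]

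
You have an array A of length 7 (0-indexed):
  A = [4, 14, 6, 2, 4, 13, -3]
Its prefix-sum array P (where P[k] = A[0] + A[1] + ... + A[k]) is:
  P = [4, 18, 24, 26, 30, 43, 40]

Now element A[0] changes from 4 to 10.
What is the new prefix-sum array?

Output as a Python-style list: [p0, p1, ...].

Answer: [10, 24, 30, 32, 36, 49, 46]

Derivation:
Change: A[0] 4 -> 10, delta = 6
P[k] for k < 0: unchanged (A[0] not included)
P[k] for k >= 0: shift by delta = 6
  P[0] = 4 + 6 = 10
  P[1] = 18 + 6 = 24
  P[2] = 24 + 6 = 30
  P[3] = 26 + 6 = 32
  P[4] = 30 + 6 = 36
  P[5] = 43 + 6 = 49
  P[6] = 40 + 6 = 46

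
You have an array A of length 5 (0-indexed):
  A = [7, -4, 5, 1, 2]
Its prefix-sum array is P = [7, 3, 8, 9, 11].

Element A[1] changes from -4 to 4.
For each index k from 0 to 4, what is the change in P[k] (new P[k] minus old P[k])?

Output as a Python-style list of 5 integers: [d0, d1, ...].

Answer: [0, 8, 8, 8, 8]

Derivation:
Element change: A[1] -4 -> 4, delta = 8
For k < 1: P[k] unchanged, delta_P[k] = 0
For k >= 1: P[k] shifts by exactly 8
Delta array: [0, 8, 8, 8, 8]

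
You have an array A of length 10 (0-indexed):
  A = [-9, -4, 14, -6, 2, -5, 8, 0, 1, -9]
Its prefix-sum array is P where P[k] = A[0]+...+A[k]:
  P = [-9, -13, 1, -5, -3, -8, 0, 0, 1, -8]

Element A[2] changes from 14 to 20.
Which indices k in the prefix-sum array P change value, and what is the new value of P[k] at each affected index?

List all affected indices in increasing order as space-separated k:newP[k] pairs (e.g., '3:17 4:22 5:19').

Answer: 2:7 3:1 4:3 5:-2 6:6 7:6 8:7 9:-2

Derivation:
P[k] = A[0] + ... + A[k]
P[k] includes A[2] iff k >= 2
Affected indices: 2, 3, ..., 9; delta = 6
  P[2]: 1 + 6 = 7
  P[3]: -5 + 6 = 1
  P[4]: -3 + 6 = 3
  P[5]: -8 + 6 = -2
  P[6]: 0 + 6 = 6
  P[7]: 0 + 6 = 6
  P[8]: 1 + 6 = 7
  P[9]: -8 + 6 = -2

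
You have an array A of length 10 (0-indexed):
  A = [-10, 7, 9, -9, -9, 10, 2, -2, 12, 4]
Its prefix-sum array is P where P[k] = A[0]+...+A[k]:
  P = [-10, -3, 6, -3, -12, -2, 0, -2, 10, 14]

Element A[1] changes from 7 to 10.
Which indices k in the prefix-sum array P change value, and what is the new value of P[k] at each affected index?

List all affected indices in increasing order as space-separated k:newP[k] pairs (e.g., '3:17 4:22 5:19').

Answer: 1:0 2:9 3:0 4:-9 5:1 6:3 7:1 8:13 9:17

Derivation:
P[k] = A[0] + ... + A[k]
P[k] includes A[1] iff k >= 1
Affected indices: 1, 2, ..., 9; delta = 3
  P[1]: -3 + 3 = 0
  P[2]: 6 + 3 = 9
  P[3]: -3 + 3 = 0
  P[4]: -12 + 3 = -9
  P[5]: -2 + 3 = 1
  P[6]: 0 + 3 = 3
  P[7]: -2 + 3 = 1
  P[8]: 10 + 3 = 13
  P[9]: 14 + 3 = 17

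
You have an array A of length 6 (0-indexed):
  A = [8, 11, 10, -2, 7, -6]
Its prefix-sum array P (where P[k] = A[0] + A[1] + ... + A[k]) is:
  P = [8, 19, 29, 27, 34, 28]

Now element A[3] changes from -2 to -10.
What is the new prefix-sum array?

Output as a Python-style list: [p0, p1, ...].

Change: A[3] -2 -> -10, delta = -8
P[k] for k < 3: unchanged (A[3] not included)
P[k] for k >= 3: shift by delta = -8
  P[0] = 8 + 0 = 8
  P[1] = 19 + 0 = 19
  P[2] = 29 + 0 = 29
  P[3] = 27 + -8 = 19
  P[4] = 34 + -8 = 26
  P[5] = 28 + -8 = 20

Answer: [8, 19, 29, 19, 26, 20]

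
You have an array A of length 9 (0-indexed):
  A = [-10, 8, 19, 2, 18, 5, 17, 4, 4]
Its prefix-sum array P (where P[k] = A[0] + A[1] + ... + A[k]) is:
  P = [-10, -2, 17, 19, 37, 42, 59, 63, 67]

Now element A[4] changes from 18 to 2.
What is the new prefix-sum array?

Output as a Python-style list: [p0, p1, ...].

Change: A[4] 18 -> 2, delta = -16
P[k] for k < 4: unchanged (A[4] not included)
P[k] for k >= 4: shift by delta = -16
  P[0] = -10 + 0 = -10
  P[1] = -2 + 0 = -2
  P[2] = 17 + 0 = 17
  P[3] = 19 + 0 = 19
  P[4] = 37 + -16 = 21
  P[5] = 42 + -16 = 26
  P[6] = 59 + -16 = 43
  P[7] = 63 + -16 = 47
  P[8] = 67 + -16 = 51

Answer: [-10, -2, 17, 19, 21, 26, 43, 47, 51]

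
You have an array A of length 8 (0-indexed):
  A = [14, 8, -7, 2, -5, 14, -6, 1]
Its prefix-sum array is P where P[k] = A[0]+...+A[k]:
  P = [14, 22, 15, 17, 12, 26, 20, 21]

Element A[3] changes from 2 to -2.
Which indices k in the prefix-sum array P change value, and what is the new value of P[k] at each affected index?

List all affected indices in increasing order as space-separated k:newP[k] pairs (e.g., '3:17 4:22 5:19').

P[k] = A[0] + ... + A[k]
P[k] includes A[3] iff k >= 3
Affected indices: 3, 4, ..., 7; delta = -4
  P[3]: 17 + -4 = 13
  P[4]: 12 + -4 = 8
  P[5]: 26 + -4 = 22
  P[6]: 20 + -4 = 16
  P[7]: 21 + -4 = 17

Answer: 3:13 4:8 5:22 6:16 7:17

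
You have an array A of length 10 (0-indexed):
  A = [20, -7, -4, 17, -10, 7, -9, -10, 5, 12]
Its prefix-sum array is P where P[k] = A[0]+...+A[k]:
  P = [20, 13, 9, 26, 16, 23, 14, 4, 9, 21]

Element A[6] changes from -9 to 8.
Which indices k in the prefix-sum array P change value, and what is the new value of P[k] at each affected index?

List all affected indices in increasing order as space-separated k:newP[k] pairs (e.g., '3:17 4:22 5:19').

Answer: 6:31 7:21 8:26 9:38

Derivation:
P[k] = A[0] + ... + A[k]
P[k] includes A[6] iff k >= 6
Affected indices: 6, 7, ..., 9; delta = 17
  P[6]: 14 + 17 = 31
  P[7]: 4 + 17 = 21
  P[8]: 9 + 17 = 26
  P[9]: 21 + 17 = 38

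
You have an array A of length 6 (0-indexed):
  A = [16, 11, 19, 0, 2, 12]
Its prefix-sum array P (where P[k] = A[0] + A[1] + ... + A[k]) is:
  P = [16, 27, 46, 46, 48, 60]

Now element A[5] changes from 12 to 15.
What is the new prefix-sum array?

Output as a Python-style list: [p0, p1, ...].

Answer: [16, 27, 46, 46, 48, 63]

Derivation:
Change: A[5] 12 -> 15, delta = 3
P[k] for k < 5: unchanged (A[5] not included)
P[k] for k >= 5: shift by delta = 3
  P[0] = 16 + 0 = 16
  P[1] = 27 + 0 = 27
  P[2] = 46 + 0 = 46
  P[3] = 46 + 0 = 46
  P[4] = 48 + 0 = 48
  P[5] = 60 + 3 = 63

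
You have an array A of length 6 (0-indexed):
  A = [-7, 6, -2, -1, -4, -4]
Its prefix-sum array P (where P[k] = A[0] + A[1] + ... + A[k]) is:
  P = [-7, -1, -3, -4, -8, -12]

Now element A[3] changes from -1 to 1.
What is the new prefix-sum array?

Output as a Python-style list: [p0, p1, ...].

Answer: [-7, -1, -3, -2, -6, -10]

Derivation:
Change: A[3] -1 -> 1, delta = 2
P[k] for k < 3: unchanged (A[3] not included)
P[k] for k >= 3: shift by delta = 2
  P[0] = -7 + 0 = -7
  P[1] = -1 + 0 = -1
  P[2] = -3 + 0 = -3
  P[3] = -4 + 2 = -2
  P[4] = -8 + 2 = -6
  P[5] = -12 + 2 = -10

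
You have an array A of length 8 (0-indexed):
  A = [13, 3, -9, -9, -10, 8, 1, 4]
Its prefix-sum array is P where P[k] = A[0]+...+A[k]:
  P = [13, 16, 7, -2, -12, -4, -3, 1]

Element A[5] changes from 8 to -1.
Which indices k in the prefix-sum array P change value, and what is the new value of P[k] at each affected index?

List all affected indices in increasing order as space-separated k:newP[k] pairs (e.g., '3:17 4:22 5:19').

P[k] = A[0] + ... + A[k]
P[k] includes A[5] iff k >= 5
Affected indices: 5, 6, ..., 7; delta = -9
  P[5]: -4 + -9 = -13
  P[6]: -3 + -9 = -12
  P[7]: 1 + -9 = -8

Answer: 5:-13 6:-12 7:-8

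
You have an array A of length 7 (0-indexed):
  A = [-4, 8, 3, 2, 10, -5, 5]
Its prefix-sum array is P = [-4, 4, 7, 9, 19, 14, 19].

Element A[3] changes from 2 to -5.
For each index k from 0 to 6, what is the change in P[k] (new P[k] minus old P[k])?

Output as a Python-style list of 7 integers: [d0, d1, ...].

Element change: A[3] 2 -> -5, delta = -7
For k < 3: P[k] unchanged, delta_P[k] = 0
For k >= 3: P[k] shifts by exactly -7
Delta array: [0, 0, 0, -7, -7, -7, -7]

Answer: [0, 0, 0, -7, -7, -7, -7]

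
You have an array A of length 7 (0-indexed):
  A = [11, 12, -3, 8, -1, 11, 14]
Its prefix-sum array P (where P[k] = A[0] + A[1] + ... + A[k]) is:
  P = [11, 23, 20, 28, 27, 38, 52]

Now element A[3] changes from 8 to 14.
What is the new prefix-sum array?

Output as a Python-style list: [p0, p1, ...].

Answer: [11, 23, 20, 34, 33, 44, 58]

Derivation:
Change: A[3] 8 -> 14, delta = 6
P[k] for k < 3: unchanged (A[3] not included)
P[k] for k >= 3: shift by delta = 6
  P[0] = 11 + 0 = 11
  P[1] = 23 + 0 = 23
  P[2] = 20 + 0 = 20
  P[3] = 28 + 6 = 34
  P[4] = 27 + 6 = 33
  P[5] = 38 + 6 = 44
  P[6] = 52 + 6 = 58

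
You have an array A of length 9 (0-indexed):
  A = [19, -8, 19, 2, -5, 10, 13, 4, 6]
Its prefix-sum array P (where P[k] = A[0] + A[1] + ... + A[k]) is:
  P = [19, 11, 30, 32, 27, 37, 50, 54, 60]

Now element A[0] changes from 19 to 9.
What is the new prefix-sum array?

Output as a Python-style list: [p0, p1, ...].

Answer: [9, 1, 20, 22, 17, 27, 40, 44, 50]

Derivation:
Change: A[0] 19 -> 9, delta = -10
P[k] for k < 0: unchanged (A[0] not included)
P[k] for k >= 0: shift by delta = -10
  P[0] = 19 + -10 = 9
  P[1] = 11 + -10 = 1
  P[2] = 30 + -10 = 20
  P[3] = 32 + -10 = 22
  P[4] = 27 + -10 = 17
  P[5] = 37 + -10 = 27
  P[6] = 50 + -10 = 40
  P[7] = 54 + -10 = 44
  P[8] = 60 + -10 = 50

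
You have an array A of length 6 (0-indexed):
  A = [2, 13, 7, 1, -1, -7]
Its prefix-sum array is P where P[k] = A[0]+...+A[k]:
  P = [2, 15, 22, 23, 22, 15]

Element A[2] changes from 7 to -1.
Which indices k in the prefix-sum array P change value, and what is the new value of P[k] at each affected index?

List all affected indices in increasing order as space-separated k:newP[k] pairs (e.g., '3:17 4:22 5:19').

Answer: 2:14 3:15 4:14 5:7

Derivation:
P[k] = A[0] + ... + A[k]
P[k] includes A[2] iff k >= 2
Affected indices: 2, 3, ..., 5; delta = -8
  P[2]: 22 + -8 = 14
  P[3]: 23 + -8 = 15
  P[4]: 22 + -8 = 14
  P[5]: 15 + -8 = 7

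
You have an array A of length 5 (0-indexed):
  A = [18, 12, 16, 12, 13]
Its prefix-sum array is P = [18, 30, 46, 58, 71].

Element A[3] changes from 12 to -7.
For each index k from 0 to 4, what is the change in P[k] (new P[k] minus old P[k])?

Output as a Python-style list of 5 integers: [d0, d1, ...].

Answer: [0, 0, 0, -19, -19]

Derivation:
Element change: A[3] 12 -> -7, delta = -19
For k < 3: P[k] unchanged, delta_P[k] = 0
For k >= 3: P[k] shifts by exactly -19
Delta array: [0, 0, 0, -19, -19]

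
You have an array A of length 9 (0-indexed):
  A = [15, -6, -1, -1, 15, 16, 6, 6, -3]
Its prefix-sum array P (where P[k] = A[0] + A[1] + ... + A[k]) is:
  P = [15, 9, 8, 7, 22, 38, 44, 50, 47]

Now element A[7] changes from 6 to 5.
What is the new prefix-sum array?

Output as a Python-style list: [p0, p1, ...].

Answer: [15, 9, 8, 7, 22, 38, 44, 49, 46]

Derivation:
Change: A[7] 6 -> 5, delta = -1
P[k] for k < 7: unchanged (A[7] not included)
P[k] for k >= 7: shift by delta = -1
  P[0] = 15 + 0 = 15
  P[1] = 9 + 0 = 9
  P[2] = 8 + 0 = 8
  P[3] = 7 + 0 = 7
  P[4] = 22 + 0 = 22
  P[5] = 38 + 0 = 38
  P[6] = 44 + 0 = 44
  P[7] = 50 + -1 = 49
  P[8] = 47 + -1 = 46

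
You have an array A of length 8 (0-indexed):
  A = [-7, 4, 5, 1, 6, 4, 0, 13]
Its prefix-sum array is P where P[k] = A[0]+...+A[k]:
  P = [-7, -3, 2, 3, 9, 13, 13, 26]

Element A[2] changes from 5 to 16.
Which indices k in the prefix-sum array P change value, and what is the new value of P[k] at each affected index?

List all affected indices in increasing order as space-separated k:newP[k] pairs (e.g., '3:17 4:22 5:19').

Answer: 2:13 3:14 4:20 5:24 6:24 7:37

Derivation:
P[k] = A[0] + ... + A[k]
P[k] includes A[2] iff k >= 2
Affected indices: 2, 3, ..., 7; delta = 11
  P[2]: 2 + 11 = 13
  P[3]: 3 + 11 = 14
  P[4]: 9 + 11 = 20
  P[5]: 13 + 11 = 24
  P[6]: 13 + 11 = 24
  P[7]: 26 + 11 = 37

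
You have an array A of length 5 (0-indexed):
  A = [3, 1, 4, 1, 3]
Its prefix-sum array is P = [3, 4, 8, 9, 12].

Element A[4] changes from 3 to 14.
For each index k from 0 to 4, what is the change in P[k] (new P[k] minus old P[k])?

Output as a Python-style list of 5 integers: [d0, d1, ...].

Answer: [0, 0, 0, 0, 11]

Derivation:
Element change: A[4] 3 -> 14, delta = 11
For k < 4: P[k] unchanged, delta_P[k] = 0
For k >= 4: P[k] shifts by exactly 11
Delta array: [0, 0, 0, 0, 11]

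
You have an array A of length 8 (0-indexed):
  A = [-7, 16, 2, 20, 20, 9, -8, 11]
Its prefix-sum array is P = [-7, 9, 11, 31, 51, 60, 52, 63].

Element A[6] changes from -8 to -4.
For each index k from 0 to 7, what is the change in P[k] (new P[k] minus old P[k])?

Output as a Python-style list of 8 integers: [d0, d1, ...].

Answer: [0, 0, 0, 0, 0, 0, 4, 4]

Derivation:
Element change: A[6] -8 -> -4, delta = 4
For k < 6: P[k] unchanged, delta_P[k] = 0
For k >= 6: P[k] shifts by exactly 4
Delta array: [0, 0, 0, 0, 0, 0, 4, 4]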